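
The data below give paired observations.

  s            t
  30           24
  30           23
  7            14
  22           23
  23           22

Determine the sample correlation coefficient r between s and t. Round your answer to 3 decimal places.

n = 5, Σs = 112, Σt = 106, Σs² = 2862, Σt² = 2314, Σst = 2520
nΣst − ΣsΣt = 12600 − 11872 = 728
nΣs² − (Σs)² = 14310 − 12544 = 1766; nΣt² − (Σt)² = 11570 − 11236 = 334
r = 728 / √(1766 × 334) = 728 / 768.0130 ≈ 0.948

0.948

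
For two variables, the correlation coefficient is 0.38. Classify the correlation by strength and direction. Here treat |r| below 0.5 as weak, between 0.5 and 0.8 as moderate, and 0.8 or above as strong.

r = 0.38 > 0 so the relationship is positive.
|r| = 0.38, which falls in the weak range.

weak positive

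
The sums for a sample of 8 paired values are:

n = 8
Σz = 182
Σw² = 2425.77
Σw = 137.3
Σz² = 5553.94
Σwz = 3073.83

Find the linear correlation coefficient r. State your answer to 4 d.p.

r = (nΣwz − ΣwΣz) / √[(nΣw² − (Σw)²)(nΣz² − (Σz)²)]
Numerator: 8×3073.83 − 137.3×182 = -397.96
Denominator: √[(19406.16 − 18851.29)(44431.52 − 33124)] = √[554.87 × 11307.52] = 2504.8360
r = -397.96 / 2504.8360 ≈ -0.1589

-0.1589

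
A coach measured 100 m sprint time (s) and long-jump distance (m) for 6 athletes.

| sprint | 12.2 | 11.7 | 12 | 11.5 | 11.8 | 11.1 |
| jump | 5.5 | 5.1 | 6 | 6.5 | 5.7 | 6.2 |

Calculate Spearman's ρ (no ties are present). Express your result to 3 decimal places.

Rank sprint: 6, 3, 5, 2, 4, 1
Rank jump: 2, 1, 4, 6, 3, 5
d = rank(sprint) − rank(jump): 4, 2, 1, -4, 1, -4; Σd² = 54
ρ = 1 − 6Σd² / [n(n²−1)] = 1 − 6×54 / (6×35) = 1 − 324/210 ≈ -0.543

-0.543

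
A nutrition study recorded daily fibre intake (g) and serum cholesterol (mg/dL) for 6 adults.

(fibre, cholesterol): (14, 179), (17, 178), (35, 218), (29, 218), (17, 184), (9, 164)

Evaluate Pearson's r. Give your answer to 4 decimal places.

n = 6, Σx = 121, Σy = 1141, Σx² = 2921, Σy² = 219525, Σxy = 24088
nΣxy − ΣxΣy = 144528 − 138061 = 6467
nΣx² − (Σx)² = 17526 − 14641 = 2885; nΣy² − (Σy)² = 1317150 − 1301881 = 15269
r = 6467 / √(2885 × 15269) = 6467 / 6637.0976 ≈ 0.9744

0.9744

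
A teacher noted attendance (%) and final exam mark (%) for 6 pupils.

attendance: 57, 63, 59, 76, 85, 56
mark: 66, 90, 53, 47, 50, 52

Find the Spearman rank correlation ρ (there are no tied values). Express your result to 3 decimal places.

-0.429

Rank attendance: 2, 4, 3, 5, 6, 1
Rank mark: 5, 6, 4, 1, 2, 3
d = rank(attendance) − rank(mark): -3, -2, -1, 4, 4, -2; Σd² = 50
ρ = 1 − 6Σd² / [n(n²−1)] = 1 − 6×50 / (6×35) = 1 − 300/210 ≈ -0.429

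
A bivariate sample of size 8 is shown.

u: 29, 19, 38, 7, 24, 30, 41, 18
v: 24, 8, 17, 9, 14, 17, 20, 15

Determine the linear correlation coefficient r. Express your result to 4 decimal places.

0.7222

n = 8, Σu = 206, Σv = 124, Σu² = 6176, Σv² = 2120, Σuv = 3493
nΣuv − ΣuΣv = 27944 − 25544 = 2400
nΣu² − (Σu)² = 49408 − 42436 = 6972; nΣv² − (Σv)² = 16960 − 15376 = 1584
r = 2400 / √(6972 × 1584) = 2400 / 3323.1985 ≈ 0.7222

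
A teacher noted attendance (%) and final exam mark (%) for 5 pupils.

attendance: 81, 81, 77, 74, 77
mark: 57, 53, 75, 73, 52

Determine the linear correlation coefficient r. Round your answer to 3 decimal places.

n = 5, Σx = 390, Σy = 310, Σx² = 30456, Σy² = 19716, Σxy = 24091
nΣxy − ΣxΣy = 120455 − 120900 = -445
nΣx² − (Σx)² = 152280 − 152100 = 180; nΣy² − (Σy)² = 98580 − 96100 = 2480
r = -445 / √(180 × 2480) = -445 / 668.1317 ≈ -0.666

-0.666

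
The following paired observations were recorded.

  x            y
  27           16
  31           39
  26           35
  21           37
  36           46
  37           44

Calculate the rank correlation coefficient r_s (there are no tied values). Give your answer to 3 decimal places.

Rank x: 3, 4, 2, 1, 5, 6
Rank y: 1, 4, 2, 3, 6, 5
d = rank(x) − rank(y): 2, 0, 0, -2, -1, 1; Σd² = 10
ρ = 1 − 6Σd² / [n(n²−1)] = 1 − 6×10 / (6×35) = 1 − 60/210 ≈ 0.714

0.714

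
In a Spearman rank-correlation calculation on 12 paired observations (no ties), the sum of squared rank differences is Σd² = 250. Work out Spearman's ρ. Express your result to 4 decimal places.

0.1259

ρ = 1 − 6Σd² / [n(n²−1)] = 1 − 6×250 / (12×143)
  = 1 − 1500/1716 = 1 − 0.87413 ≈ 0.1259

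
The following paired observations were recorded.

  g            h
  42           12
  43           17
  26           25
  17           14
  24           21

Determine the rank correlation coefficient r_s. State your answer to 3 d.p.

-0.100

Rank g: 4, 5, 3, 1, 2
Rank h: 1, 3, 5, 2, 4
d = rank(g) − rank(h): 3, 2, -2, -1, -2; Σd² = 22
ρ = 1 − 6Σd² / [n(n²−1)] = 1 − 6×22 / (5×24) = 1 − 132/120 ≈ -0.100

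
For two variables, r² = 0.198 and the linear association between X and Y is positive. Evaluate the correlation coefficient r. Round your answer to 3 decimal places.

0.445

|r| = √0.198 = 0.445
The association is positive, so r = 0.445.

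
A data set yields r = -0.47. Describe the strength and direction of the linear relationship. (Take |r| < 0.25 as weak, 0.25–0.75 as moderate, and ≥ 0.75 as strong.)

r = -0.47 < 0 so the relationship is negative.
|r| = 0.47, which falls in the moderate range.

moderate negative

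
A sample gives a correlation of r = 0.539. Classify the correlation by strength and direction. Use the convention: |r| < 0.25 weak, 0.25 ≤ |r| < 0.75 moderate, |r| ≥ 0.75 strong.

r = 0.539 > 0 so the relationship is positive.
|r| = 0.539, which falls in the moderate range.

moderate positive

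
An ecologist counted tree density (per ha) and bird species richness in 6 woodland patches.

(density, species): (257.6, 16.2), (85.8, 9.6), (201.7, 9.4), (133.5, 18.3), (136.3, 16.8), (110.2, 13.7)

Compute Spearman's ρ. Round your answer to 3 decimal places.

0.086

Rank density: 6, 1, 5, 3, 4, 2
Rank species: 4, 2, 1, 6, 5, 3
d = rank(density) − rank(species): 2, -1, 4, -3, -1, -1; Σd² = 32
ρ = 1 − 6Σd² / [n(n²−1)] = 1 − 6×32 / (6×35) = 1 − 192/210 ≈ 0.086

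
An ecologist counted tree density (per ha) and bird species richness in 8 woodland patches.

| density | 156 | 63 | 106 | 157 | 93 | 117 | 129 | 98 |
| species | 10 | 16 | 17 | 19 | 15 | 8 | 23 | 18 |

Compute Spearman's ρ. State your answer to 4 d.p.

Rank density: 7, 1, 4, 8, 2, 5, 6, 3
Rank species: 2, 4, 5, 7, 3, 1, 8, 6
d = rank(density) − rank(species): 5, -3, -1, 1, -1, 4, -2, -3; Σd² = 66
ρ = 1 − 6Σd² / [n(n²−1)] = 1 − 6×66 / (8×63) = 1 − 396/504 ≈ 0.2143

0.2143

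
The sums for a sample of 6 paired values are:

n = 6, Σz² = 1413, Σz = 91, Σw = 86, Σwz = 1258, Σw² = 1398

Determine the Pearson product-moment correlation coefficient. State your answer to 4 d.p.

r = (nΣwz − ΣwΣz) / √[(nΣw² − (Σw)²)(nΣz² − (Σz)²)]
Numerator: 6×1258 − 86×91 = -278
Denominator: √[(8388 − 7396)(8478 − 8281)] = √[992 × 197] = 442.0679
r = -278 / 442.0679 ≈ -0.6289

-0.6289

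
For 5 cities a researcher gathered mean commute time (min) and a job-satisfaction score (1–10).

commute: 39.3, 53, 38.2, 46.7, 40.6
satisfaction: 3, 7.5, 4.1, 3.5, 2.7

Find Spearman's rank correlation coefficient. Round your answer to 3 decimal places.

Rank commute: 2, 5, 1, 4, 3
Rank satisfaction: 2, 5, 4, 3, 1
d = rank(commute) − rank(satisfaction): 0, 0, -3, 1, 2; Σd² = 14
ρ = 1 − 6Σd² / [n(n²−1)] = 1 − 6×14 / (5×24) = 1 − 84/120 ≈ 0.300

0.300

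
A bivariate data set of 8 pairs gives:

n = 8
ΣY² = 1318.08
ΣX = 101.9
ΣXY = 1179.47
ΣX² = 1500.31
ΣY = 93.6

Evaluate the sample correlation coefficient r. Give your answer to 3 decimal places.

-0.060

r = (nΣXY − ΣXΣY) / √[(nΣX² − (ΣX)²)(nΣY² − (ΣY)²)]
Numerator: 8×1179.47 − 101.9×93.6 = -102.08
Denominator: √[(12002.48 − 10383.61)(10544.64 − 8760.96)] = √[1618.87 × 1783.68] = 1699.2781
r = -102.08 / 1699.2781 ≈ -0.060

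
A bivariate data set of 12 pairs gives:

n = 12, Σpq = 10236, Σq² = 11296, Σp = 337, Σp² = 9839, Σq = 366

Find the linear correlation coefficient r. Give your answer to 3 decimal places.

-0.190

r = (nΣpq − ΣpΣq) / √[(nΣp² − (Σp)²)(nΣq² − (Σq)²)]
Numerator: 12×10236 − 337×366 = -510
Denominator: √[(118068 − 113569)(135552 − 133956)] = √[4499 × 1596] = 2679.6276
r = -510 / 2679.6276 ≈ -0.190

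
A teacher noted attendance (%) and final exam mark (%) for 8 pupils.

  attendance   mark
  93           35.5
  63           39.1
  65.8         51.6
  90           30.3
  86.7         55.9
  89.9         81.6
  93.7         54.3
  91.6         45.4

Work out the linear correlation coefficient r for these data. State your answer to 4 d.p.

n = 8, Σx = 673.7, Σy = 393.7, Σx² = 57816.79, Σy² = 21162.73, Σxy = 33316
nΣxy − ΣxΣy = 266528 − 265235.69 = 1292.31
nΣx² − (Σx)² = 462534.32 − 453871.69 = 8662.63; nΣy² − (Σy)² = 169301.84 − 154999.69 = 14302.15
r = 1292.31 / √(8662.63 × 14302.15) = 1292.31 / 11130.7787 ≈ 0.1161

0.1161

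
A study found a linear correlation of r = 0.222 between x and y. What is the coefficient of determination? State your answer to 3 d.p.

0.049

r² = (0.222)² = 0.049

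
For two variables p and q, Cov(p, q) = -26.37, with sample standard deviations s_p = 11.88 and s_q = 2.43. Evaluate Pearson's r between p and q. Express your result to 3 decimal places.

r = Cov(p,q) / (s_p · s_q) = -26.37 / (11.88 × 2.43)
  = -26.37 / 28.8684 ≈ -0.913

-0.913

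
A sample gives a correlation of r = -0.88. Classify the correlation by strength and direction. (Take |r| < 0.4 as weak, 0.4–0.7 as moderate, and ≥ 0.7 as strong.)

strong negative

r = -0.88 < 0 so the relationship is negative.
|r| = 0.88, which falls in the strong range.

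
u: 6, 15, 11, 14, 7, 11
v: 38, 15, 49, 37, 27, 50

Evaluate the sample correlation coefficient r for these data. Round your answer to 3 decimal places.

n = 6, Σu = 64, Σv = 216, Σu² = 748, Σv² = 8668, Σuv = 2249
nΣuv − ΣuΣv = 13494 − 13824 = -330
nΣu² − (Σu)² = 4488 − 4096 = 392; nΣv² − (Σv)² = 52008 − 46656 = 5352
r = -330 / √(392 × 5352) = -330 / 1448.4419 ≈ -0.228

-0.228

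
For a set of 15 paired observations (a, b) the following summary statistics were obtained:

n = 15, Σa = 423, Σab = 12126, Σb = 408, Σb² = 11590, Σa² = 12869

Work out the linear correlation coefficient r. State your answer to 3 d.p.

0.912

r = (nΣab − ΣaΣb) / √[(nΣa² − (Σa)²)(nΣb² − (Σb)²)]
Numerator: 15×12126 − 423×408 = 9306
Denominator: √[(193035 − 178929)(173850 − 166464)] = √[14106 × 7386] = 10207.1992
r = 9306 / 10207.1992 ≈ 0.912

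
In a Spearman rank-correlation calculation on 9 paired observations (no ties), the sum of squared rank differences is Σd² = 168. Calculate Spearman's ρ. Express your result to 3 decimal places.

-0.400

ρ = 1 − 6Σd² / [n(n²−1)] = 1 − 6×168 / (9×80)
  = 1 − 1008/720 = 1 − 1.4000 ≈ -0.400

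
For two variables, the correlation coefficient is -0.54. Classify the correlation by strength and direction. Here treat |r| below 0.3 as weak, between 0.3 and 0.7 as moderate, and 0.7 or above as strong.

moderate negative

r = -0.54 < 0 so the relationship is negative.
|r| = 0.54, which falls in the moderate range.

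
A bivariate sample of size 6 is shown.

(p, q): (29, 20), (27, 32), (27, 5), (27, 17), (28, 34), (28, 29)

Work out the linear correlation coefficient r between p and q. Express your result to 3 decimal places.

n = 6, Σp = 166, Σq = 137, Σp² = 4596, Σq² = 3735, Σpq = 3802
nΣpq − ΣpΣq = 22812 − 22742 = 70
nΣp² − (Σp)² = 27576 − 27556 = 20; nΣq² − (Σq)² = 22410 − 18769 = 3641
r = 70 / √(20 × 3641) = 70 / 269.8518 ≈ 0.259

0.259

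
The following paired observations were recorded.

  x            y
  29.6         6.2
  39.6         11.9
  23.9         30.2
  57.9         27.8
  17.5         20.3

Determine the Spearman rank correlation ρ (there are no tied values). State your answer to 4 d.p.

Rank x: 3, 4, 2, 5, 1
Rank y: 1, 2, 5, 4, 3
d = rank(x) − rank(y): 2, 2, -3, 1, -2; Σd² = 22
ρ = 1 − 6Σd² / [n(n²−1)] = 1 − 6×22 / (5×24) = 1 − 132/120 ≈ -0.1000

-0.1000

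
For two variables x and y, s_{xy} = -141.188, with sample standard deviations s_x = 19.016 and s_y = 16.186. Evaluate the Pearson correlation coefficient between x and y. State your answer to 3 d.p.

r = Cov(x,y) / (s_x · s_y) = -141.188 / (19.016 × 16.186)
  = -141.188 / 307.7930 ≈ -0.459

-0.459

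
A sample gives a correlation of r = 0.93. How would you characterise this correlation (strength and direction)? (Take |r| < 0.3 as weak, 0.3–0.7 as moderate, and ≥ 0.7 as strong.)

strong positive

r = 0.93 > 0 so the relationship is positive.
|r| = 0.93, which falls in the strong range.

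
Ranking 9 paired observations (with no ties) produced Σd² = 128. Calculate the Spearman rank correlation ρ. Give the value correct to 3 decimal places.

-0.067

ρ = 1 − 6Σd² / [n(n²−1)] = 1 − 6×128 / (9×80)
  = 1 − 768/720 = 1 − 1.0667 ≈ -0.067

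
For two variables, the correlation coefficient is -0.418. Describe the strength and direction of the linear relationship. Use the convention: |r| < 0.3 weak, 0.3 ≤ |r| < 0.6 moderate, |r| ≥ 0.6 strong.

moderate negative

r = -0.418 < 0 so the relationship is negative.
|r| = 0.418, which falls in the moderate range.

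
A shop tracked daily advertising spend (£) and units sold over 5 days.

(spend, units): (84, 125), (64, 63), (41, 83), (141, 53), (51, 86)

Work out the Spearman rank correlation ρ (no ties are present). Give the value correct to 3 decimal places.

-0.300

Rank spend: 4, 3, 1, 5, 2
Rank units: 5, 2, 3, 1, 4
d = rank(spend) − rank(units): -1, 1, -2, 4, -2; Σd² = 26
ρ = 1 − 6Σd² / [n(n²−1)] = 1 − 6×26 / (5×24) = 1 − 156/120 ≈ -0.300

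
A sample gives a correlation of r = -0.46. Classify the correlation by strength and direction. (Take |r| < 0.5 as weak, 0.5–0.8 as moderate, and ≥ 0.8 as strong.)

weak negative

r = -0.46 < 0 so the relationship is negative.
|r| = 0.46, which falls in the weak range.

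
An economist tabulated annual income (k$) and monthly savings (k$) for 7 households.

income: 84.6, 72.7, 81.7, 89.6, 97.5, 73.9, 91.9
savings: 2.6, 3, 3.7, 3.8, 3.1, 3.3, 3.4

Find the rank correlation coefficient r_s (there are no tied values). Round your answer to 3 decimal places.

0.214

Rank income: 4, 1, 3, 5, 7, 2, 6
Rank savings: 1, 2, 6, 7, 3, 4, 5
d = rank(income) − rank(savings): 3, -1, -3, -2, 4, -2, 1; Σd² = 44
ρ = 1 − 6Σd² / [n(n²−1)] = 1 − 6×44 / (7×48) = 1 − 264/336 ≈ 0.214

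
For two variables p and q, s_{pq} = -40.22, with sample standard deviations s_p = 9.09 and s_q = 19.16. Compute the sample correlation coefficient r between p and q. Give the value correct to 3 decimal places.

-0.231

r = Cov(p,q) / (s_p · s_q) = -40.22 / (9.09 × 19.16)
  = -40.22 / 174.1644 ≈ -0.231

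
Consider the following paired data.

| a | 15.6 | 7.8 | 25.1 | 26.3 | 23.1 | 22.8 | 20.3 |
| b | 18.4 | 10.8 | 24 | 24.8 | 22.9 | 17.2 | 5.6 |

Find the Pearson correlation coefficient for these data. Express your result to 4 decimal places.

n = 7, Σa = 141, Σb = 123.7, Σa² = 3091.44, Σb² = 2497.85, Σab = 2660.75
nΣab − ΣaΣb = 18625.25 − 17441.7 = 1183.55
nΣa² − (Σa)² = 21640.08 − 19881 = 1759.08; nΣb² − (Σb)² = 17484.95 − 15301.69 = 2183.26
r = 1183.55 / √(1759.08 × 2183.26) = 1183.55 / 1959.7268 ≈ 0.6039

0.6039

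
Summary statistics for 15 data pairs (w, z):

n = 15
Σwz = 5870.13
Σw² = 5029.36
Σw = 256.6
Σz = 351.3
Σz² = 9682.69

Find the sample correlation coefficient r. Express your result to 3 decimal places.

r = (nΣwz − ΣwΣz) / √[(nΣw² − (Σw)²)(nΣz² − (Σz)²)]
Numerator: 15×5870.13 − 256.6×351.3 = -2091.63
Denominator: √[(75440.4 − 65843.56)(145240.35 − 123411.69)] = √[9596.84 × 21828.66] = 14473.6366
r = -2091.63 / 14473.6366 ≈ -0.145

-0.145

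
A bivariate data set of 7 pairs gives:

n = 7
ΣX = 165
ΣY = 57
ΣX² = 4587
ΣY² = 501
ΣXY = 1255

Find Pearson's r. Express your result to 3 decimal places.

-0.552

r = (nΣXY − ΣXΣY) / √[(nΣX² − (ΣX)²)(nΣY² − (ΣY)²)]
Numerator: 7×1255 − 165×57 = -620
Denominator: √[(32109 − 27225)(3507 − 3249)] = √[4884 × 258] = 1122.5293
r = -620 / 1122.5293 ≈ -0.552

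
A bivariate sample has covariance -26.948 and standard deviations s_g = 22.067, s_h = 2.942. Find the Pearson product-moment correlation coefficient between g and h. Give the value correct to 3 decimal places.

-0.415

r = Cov(g,h) / (s_g · s_h) = -26.948 / (22.067 × 2.942)
  = -26.948 / 64.9211 ≈ -0.415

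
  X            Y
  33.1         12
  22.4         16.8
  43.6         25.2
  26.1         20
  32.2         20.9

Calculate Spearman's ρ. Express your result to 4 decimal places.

Rank X: 4, 1, 5, 2, 3
Rank Y: 1, 2, 5, 3, 4
d = rank(X) − rank(Y): 3, -1, 0, -1, -1; Σd² = 12
ρ = 1 − 6Σd² / [n(n²−1)] = 1 − 6×12 / (5×24) = 1 − 72/120 ≈ 0.4000

0.4000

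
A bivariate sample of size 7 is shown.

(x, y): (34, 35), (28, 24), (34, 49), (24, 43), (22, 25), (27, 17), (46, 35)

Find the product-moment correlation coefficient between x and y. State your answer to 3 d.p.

n = 7, Σx = 215, Σy = 228, Σx² = 7001, Σy² = 8190, Σxy = 7179
nΣxy − ΣxΣy = 50253 − 49020 = 1233
nΣx² − (Σx)² = 49007 − 46225 = 2782; nΣy² − (Σy)² = 57330 − 51984 = 5346
r = 1233 / √(2782 × 5346) = 1233 / 3856.4974 ≈ 0.320

0.320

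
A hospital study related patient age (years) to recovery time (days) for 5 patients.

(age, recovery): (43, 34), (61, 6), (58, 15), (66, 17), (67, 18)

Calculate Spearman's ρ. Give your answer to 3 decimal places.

-0.100

Rank age: 1, 3, 2, 4, 5
Rank recovery: 5, 1, 2, 3, 4
d = rank(age) − rank(recovery): -4, 2, 0, 1, 1; Σd² = 22
ρ = 1 − 6Σd² / [n(n²−1)] = 1 − 6×22 / (5×24) = 1 − 132/120 ≈ -0.100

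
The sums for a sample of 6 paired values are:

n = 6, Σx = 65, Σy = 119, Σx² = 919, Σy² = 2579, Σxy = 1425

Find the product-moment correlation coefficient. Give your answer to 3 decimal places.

r = (nΣxy − ΣxΣy) / √[(nΣx² − (Σx)²)(nΣy² − (Σy)²)]
Numerator: 6×1425 − 65×119 = 815
Denominator: √[(5514 − 4225)(15474 − 14161)] = √[1289 × 1313] = 1300.9447
r = 815 / 1300.9447 ≈ 0.626

0.626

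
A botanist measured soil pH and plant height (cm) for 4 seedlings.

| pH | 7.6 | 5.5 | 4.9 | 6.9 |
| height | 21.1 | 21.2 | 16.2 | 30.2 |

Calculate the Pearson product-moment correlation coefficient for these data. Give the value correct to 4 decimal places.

n = 4, Σx = 24.9, Σy = 88.7, Σx² = 159.63, Σy² = 2069.13, Σxy = 564.72
nΣxy − ΣxΣy = 2258.88 − 2208.63 = 50.25
nΣx² − (Σx)² = 638.52 − 620.01 = 18.51; nΣy² − (Σy)² = 8276.52 − 7867.69 = 408.83
r = 50.25 / √(18.51 × 408.83) = 50.25 / 86.9911 ≈ 0.5776

0.5776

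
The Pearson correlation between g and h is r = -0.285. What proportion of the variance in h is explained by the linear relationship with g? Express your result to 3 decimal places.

r² = (-0.285)² = 0.081

0.081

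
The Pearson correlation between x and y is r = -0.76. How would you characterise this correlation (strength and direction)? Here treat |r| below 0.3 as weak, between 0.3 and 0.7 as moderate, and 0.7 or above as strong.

r = -0.76 < 0 so the relationship is negative.
|r| = 0.76, which falls in the strong range.

strong negative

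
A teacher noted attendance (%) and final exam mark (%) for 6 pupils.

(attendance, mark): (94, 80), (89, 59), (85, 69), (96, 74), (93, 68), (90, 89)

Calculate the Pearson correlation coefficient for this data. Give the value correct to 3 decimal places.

n = 6, Σx = 547, Σy = 439, Σx² = 49947, Σy² = 32663, Σxy = 40074
nΣxy − ΣxΣy = 240444 − 240133 = 311
nΣx² − (Σx)² = 299682 − 299209 = 473; nΣy² − (Σy)² = 195978 − 192721 = 3257
r = 311 / √(473 × 3257) = 311 / 1241.1934 ≈ 0.251

0.251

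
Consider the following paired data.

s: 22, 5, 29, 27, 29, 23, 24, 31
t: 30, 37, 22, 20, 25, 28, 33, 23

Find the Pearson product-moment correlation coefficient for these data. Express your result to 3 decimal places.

n = 8, Σs = 190, Σt = 218, Σs² = 4986, Σt² = 6180, Σst = 4897
nΣst − ΣsΣt = 39176 − 41420 = -2244
nΣs² − (Σs)² = 39888 − 36100 = 3788; nΣt² − (Σt)² = 49440 − 47524 = 1916
r = -2244 / √(3788 × 1916) = -2244 / 2694.0319 ≈ -0.833

-0.833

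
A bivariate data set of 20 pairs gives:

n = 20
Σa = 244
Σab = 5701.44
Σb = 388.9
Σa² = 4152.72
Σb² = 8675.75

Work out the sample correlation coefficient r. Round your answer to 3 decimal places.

r = (nΣab − ΣaΣb) / √[(nΣa² − (Σa)²)(nΣb² − (Σb)²)]
Numerator: 20×5701.44 − 244×388.9 = 19137.2
Denominator: √[(83054.4 − 59536)(173515 − 151243.21)] = √[23518.4 × 22271.79] = 22886.6089
r = 19137.2 / 22886.6089 ≈ 0.836

0.836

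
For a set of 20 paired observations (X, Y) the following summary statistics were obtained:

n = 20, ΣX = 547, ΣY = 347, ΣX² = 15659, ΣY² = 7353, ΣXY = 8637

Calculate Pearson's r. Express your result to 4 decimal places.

r = (nΣXY − ΣXΣY) / √[(nΣX² − (ΣX)²)(nΣY² − (ΣY)²)]
Numerator: 20×8637 − 547×347 = -17069
Denominator: √[(313180 − 299209)(147060 − 120409)] = √[13971 × 26651] = 19296.1426
r = -17069 / 19296.1426 ≈ -0.8846

-0.8846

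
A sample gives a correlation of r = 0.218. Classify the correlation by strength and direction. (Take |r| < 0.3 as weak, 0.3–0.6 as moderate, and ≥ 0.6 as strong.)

r = 0.218 > 0 so the relationship is positive.
|r| = 0.218, which falls in the weak range.

weak positive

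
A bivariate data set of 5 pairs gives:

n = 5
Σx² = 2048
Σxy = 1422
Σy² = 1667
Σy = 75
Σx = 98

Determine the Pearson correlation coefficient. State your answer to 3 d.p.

-0.183

r = (nΣxy − ΣxΣy) / √[(nΣx² − (Σx)²)(nΣy² − (Σy)²)]
Numerator: 5×1422 − 98×75 = -240
Denominator: √[(10240 − 9604)(8335 − 5625)] = √[636 × 2710] = 1312.8442
r = -240 / 1312.8442 ≈ -0.183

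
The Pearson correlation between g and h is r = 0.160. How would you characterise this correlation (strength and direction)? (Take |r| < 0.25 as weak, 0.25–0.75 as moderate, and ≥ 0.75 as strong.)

r = 0.160 > 0 so the relationship is positive.
|r| = 0.160, which falls in the weak range.

weak positive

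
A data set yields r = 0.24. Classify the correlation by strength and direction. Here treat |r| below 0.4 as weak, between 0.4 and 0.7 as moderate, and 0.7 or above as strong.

weak positive

r = 0.24 > 0 so the relationship is positive.
|r| = 0.24, which falls in the weak range.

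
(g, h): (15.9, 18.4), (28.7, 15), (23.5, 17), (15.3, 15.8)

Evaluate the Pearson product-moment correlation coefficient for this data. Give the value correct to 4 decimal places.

n = 4, Σg = 83.4, Σh = 66.2, Σg² = 1862.84, Σh² = 1102.2, Σgh = 1364.3
nΣgh − ΣgΣh = 5457.2 − 5521.08 = -63.88
nΣg² − (Σg)² = 7451.36 − 6955.56 = 495.8; nΣh² − (Σh)² = 4408.8 − 4382.44 = 26.36
r = -63.88 / √(495.8 × 26.36) = -63.88 / 114.3210 ≈ -0.5588

-0.5588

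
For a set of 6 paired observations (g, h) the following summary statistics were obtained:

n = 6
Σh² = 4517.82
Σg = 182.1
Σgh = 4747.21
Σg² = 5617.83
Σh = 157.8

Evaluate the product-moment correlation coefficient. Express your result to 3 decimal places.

r = (nΣgh − ΣgΣh) / √[(nΣg² − (Σg)²)(nΣh² − (Σh)²)]
Numerator: 6×4747.21 − 182.1×157.8 = -252.12
Denominator: √[(33706.98 − 33160.41)(27106.92 − 24900.84)] = √[546.57 × 2206.08] = 1098.0788
r = -252.12 / 1098.0788 ≈ -0.230

-0.230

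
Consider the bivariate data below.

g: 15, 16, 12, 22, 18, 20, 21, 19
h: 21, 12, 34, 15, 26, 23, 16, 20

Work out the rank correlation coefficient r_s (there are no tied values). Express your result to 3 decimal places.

Rank g: 2, 3, 1, 8, 4, 6, 7, 5
Rank h: 5, 1, 8, 2, 7, 6, 3, 4
d = rank(g) − rank(h): -3, 2, -7, 6, -3, 0, 4, 1; Σd² = 124
ρ = 1 − 6Σd² / [n(n²−1)] = 1 − 6×124 / (8×63) = 1 − 744/504 ≈ -0.476

-0.476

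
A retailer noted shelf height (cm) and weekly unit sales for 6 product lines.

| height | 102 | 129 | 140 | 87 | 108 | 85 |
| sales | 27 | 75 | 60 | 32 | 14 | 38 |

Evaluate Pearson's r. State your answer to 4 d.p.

0.6655

n = 6, Σx = 651, Σy = 246, Σx² = 73103, Σy² = 12618, Σxy = 28355
nΣxy − ΣxΣy = 170130 − 160146 = 9984
nΣx² − (Σx)² = 438618 − 423801 = 14817; nΣy² − (Σy)² = 75708 − 60516 = 15192
r = 9984 / √(14817 × 15192) = 9984 / 15003.3284 ≈ 0.6655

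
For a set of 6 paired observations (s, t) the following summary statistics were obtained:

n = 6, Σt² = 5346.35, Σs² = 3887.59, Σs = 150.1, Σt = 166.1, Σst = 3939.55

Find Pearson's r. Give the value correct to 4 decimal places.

r = (nΣst − ΣsΣt) / √[(nΣs² − (Σs)²)(nΣt² − (Σt)²)]
Numerator: 6×3939.55 − 150.1×166.1 = -1294.31
Denominator: √[(23325.54 − 22530.01)(32078.1 − 27589.21)] = √[795.53 × 4488.89] = 1889.7213
r = -1294.31 / 1889.7213 ≈ -0.6849

-0.6849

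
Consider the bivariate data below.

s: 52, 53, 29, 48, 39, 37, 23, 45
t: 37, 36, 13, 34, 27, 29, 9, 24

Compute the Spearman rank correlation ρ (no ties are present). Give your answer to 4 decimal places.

Rank s: 7, 8, 2, 6, 4, 3, 1, 5
Rank t: 8, 7, 2, 6, 4, 5, 1, 3
d = rank(s) − rank(t): -1, 1, 0, 0, 0, -2, 0, 2; Σd² = 10
ρ = 1 − 6Σd² / [n(n²−1)] = 1 − 6×10 / (8×63) = 1 − 60/504 ≈ 0.8810

0.8810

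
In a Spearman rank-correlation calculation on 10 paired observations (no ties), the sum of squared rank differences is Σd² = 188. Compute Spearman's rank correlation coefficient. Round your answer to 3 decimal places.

-0.139

ρ = 1 − 6Σd² / [n(n²−1)] = 1 − 6×188 / (10×99)
  = 1 − 1128/990 = 1 − 1.1394 ≈ -0.139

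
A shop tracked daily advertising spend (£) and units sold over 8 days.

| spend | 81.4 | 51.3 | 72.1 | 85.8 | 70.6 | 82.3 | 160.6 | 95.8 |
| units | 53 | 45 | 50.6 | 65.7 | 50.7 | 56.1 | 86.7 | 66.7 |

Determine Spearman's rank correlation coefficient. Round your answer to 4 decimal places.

0.9762

Rank spend: 4, 1, 3, 6, 2, 5, 8, 7
Rank units: 4, 1, 2, 6, 3, 5, 8, 7
d = rank(spend) − rank(units): 0, 0, 1, 0, -1, 0, 0, 0; Σd² = 2
ρ = 1 − 6Σd² / [n(n²−1)] = 1 − 6×2 / (8×63) = 1 − 12/504 ≈ 0.9762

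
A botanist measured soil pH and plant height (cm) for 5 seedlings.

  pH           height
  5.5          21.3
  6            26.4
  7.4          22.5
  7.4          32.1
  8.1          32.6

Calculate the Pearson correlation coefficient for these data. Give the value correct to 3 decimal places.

0.681

n = 5, Σx = 34.4, Σy = 134.9, Σx² = 241.38, Σy² = 3750.07, Σxy = 943.65
nΣxy − ΣxΣy = 4718.25 − 4640.56 = 77.69
nΣx² − (Σx)² = 1206.9 − 1183.36 = 23.54; nΣy² − (Σy)² = 18750.35 − 18198.01 = 552.34
r = 77.69 / √(23.54 × 552.34) = 77.69 / 114.0267 ≈ 0.681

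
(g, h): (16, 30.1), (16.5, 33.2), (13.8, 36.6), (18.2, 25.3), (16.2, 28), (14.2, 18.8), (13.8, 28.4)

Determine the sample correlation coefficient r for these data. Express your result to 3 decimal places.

-0.080

n = 7, Σg = 108.7, Σh = 200.4, Σg² = 1704.45, Σh² = 5931.9, Σgh = 3107.42
nΣgh − ΣgΣh = 21751.94 − 21783.48 = -31.54
nΣg² − (Σg)² = 11931.15 − 11815.69 = 115.46; nΣh² − (Σh)² = 41523.3 − 40160.16 = 1363.14
r = -31.54 / √(115.46 × 1363.14) = -31.54 / 396.7217 ≈ -0.080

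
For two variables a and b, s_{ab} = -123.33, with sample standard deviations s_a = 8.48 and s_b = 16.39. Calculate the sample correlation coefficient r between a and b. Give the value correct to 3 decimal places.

-0.887

r = Cov(a,b) / (s_a · s_b) = -123.33 / (8.48 × 16.39)
  = -123.33 / 138.9872 ≈ -0.887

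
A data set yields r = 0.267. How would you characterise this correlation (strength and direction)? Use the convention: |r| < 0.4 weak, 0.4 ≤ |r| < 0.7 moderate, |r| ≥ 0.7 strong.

r = 0.267 > 0 so the relationship is positive.
|r| = 0.267, which falls in the weak range.

weak positive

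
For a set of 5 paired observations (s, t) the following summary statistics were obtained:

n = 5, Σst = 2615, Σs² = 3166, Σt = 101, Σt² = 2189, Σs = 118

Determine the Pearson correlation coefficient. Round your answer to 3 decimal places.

0.972

r = (nΣst − ΣsΣt) / √[(nΣs² − (Σs)²)(nΣt² − (Σt)²)]
Numerator: 5×2615 − 118×101 = 1157
Denominator: √[(15830 − 13924)(10945 − 10201)] = √[1906 × 744] = 1190.8249
r = 1157 / 1190.8249 ≈ 0.972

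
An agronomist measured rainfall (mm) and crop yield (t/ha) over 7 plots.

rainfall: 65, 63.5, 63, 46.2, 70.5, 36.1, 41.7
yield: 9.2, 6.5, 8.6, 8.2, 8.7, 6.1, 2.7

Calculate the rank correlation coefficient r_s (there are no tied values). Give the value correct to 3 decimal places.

0.821

Rank rainfall: 6, 5, 4, 3, 7, 1, 2
Rank yield: 7, 3, 5, 4, 6, 2, 1
d = rank(rainfall) − rank(yield): -1, 2, -1, -1, 1, -1, 1; Σd² = 10
ρ = 1 − 6Σd² / [n(n²−1)] = 1 − 6×10 / (7×48) = 1 − 60/336 ≈ 0.821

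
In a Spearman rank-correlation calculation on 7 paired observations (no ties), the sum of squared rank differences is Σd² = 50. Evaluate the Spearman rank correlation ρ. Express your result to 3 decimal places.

0.107

ρ = 1 − 6Σd² / [n(n²−1)] = 1 − 6×50 / (7×48)
  = 1 − 300/336 = 1 − 0.8929 ≈ 0.107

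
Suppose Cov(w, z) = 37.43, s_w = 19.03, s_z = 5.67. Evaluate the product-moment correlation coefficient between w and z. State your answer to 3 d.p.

r = Cov(w,z) / (s_w · s_z) = 37.43 / (19.03 × 5.67)
  = 37.43 / 107.9001 ≈ 0.347

0.347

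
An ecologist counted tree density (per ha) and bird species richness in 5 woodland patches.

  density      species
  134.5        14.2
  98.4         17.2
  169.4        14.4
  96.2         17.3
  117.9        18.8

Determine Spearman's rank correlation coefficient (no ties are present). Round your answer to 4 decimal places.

-0.6000

Rank density: 4, 2, 5, 1, 3
Rank species: 1, 3, 2, 4, 5
d = rank(density) − rank(species): 3, -1, 3, -3, -2; Σd² = 32
ρ = 1 − 6Σd² / [n(n²−1)] = 1 − 6×32 / (5×24) = 1 − 192/120 ≈ -0.6000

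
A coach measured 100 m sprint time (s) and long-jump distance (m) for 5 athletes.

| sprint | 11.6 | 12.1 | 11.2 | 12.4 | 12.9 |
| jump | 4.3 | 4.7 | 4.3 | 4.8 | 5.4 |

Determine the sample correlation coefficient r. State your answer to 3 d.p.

n = 5, Σx = 60.2, Σy = 23.5, Σx² = 726.58, Σy² = 111.27, Σxy = 284.09
nΣxy − ΣxΣy = 1420.45 − 1414.7 = 5.75
nΣx² − (Σx)² = 3632.9 − 3624.04 = 8.86; nΣy² − (Σy)² = 556.35 − 552.25 = 4.1
r = 5.75 / √(8.86 × 4.1) = 5.75 / 6.0271 ≈ 0.954

0.954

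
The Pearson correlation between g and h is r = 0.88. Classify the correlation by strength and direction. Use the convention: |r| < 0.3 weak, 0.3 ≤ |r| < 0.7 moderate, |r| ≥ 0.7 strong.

r = 0.88 > 0 so the relationship is positive.
|r| = 0.88, which falls in the strong range.

strong positive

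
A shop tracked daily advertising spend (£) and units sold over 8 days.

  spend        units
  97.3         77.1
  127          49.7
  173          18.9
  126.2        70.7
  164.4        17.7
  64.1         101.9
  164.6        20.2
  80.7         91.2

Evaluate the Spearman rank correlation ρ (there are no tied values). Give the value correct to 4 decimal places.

-0.9286

Rank spend: 3, 5, 8, 4, 6, 1, 7, 2
Rank units: 6, 4, 2, 5, 1, 8, 3, 7
d = rank(spend) − rank(units): -3, 1, 6, -1, 5, -7, 4, -5; Σd² = 162
ρ = 1 − 6Σd² / [n(n²−1)] = 1 − 6×162 / (8×63) = 1 − 972/504 ≈ -0.9286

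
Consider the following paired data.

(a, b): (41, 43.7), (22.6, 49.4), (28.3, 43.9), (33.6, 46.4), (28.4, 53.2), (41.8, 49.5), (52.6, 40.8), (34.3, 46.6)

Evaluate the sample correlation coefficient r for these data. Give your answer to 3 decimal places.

n = 8, Σa = 282.6, Σb = 373.5, Σa² = 10618.66, Σb² = 17546.91, Σab = 13033.99
nΣab − ΣaΣb = 104271.92 − 105551.1 = -1279.18
nΣa² − (Σa)² = 84949.28 − 79862.76 = 5086.52; nΣb² − (Σb)² = 140375.28 − 139502.25 = 873.03
r = -1279.18 / √(5086.52 × 873.03) = -1279.18 / 2107.2932 ≈ -0.607

-0.607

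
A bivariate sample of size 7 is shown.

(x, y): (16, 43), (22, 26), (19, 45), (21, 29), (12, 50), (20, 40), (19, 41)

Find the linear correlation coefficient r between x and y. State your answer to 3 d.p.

n = 7, Σx = 129, Σy = 274, Σx² = 2447, Σy² = 11172, Σxy = 4903
nΣxy − ΣxΣy = 34321 − 35346 = -1025
nΣx² − (Σx)² = 17129 − 16641 = 488; nΣy² − (Σy)² = 78204 − 75076 = 3128
r = -1025 / √(488 × 3128) = -1025 / 1235.5015 ≈ -0.830

-0.830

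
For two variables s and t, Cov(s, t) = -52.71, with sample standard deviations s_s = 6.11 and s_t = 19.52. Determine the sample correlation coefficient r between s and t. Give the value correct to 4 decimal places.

r = Cov(s,t) / (s_s · s_t) = -52.71 / (6.11 × 19.52)
  = -52.71 / 119.2672 ≈ -0.4419

-0.4419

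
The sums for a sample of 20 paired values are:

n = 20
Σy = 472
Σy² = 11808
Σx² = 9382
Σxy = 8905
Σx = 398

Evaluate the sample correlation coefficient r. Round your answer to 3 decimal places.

-0.493

r = (nΣxy − ΣxΣy) / √[(nΣx² − (Σx)²)(nΣy² − (Σy)²)]
Numerator: 20×8905 − 398×472 = -9756
Denominator: √[(187640 − 158404)(236160 − 222784)] = √[29236 × 13376] = 19775.2556
r = -9756 / 19775.2556 ≈ -0.493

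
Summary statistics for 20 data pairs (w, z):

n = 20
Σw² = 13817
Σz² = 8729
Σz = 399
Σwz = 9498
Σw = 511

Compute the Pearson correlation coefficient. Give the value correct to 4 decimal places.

-0.9105

r = (nΣwz − ΣwΣz) / √[(nΣw² − (Σw)²)(nΣz² − (Σz)²)]
Numerator: 20×9498 − 511×399 = -13929
Denominator: √[(276340 − 261121)(174580 − 159201)] = √[15219 × 15379] = 15298.7908
r = -13929 / 15298.7908 ≈ -0.9105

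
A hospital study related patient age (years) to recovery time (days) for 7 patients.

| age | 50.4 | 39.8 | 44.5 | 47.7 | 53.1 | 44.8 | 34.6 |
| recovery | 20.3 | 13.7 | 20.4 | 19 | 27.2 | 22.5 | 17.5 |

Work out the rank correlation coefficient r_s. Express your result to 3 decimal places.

Rank age: 6, 2, 3, 5, 7, 4, 1
Rank recovery: 4, 1, 5, 3, 7, 6, 2
d = rank(age) − rank(recovery): 2, 1, -2, 2, 0, -2, -1; Σd² = 18
ρ = 1 − 6Σd² / [n(n²−1)] = 1 − 6×18 / (7×48) = 1 − 108/336 ≈ 0.679

0.679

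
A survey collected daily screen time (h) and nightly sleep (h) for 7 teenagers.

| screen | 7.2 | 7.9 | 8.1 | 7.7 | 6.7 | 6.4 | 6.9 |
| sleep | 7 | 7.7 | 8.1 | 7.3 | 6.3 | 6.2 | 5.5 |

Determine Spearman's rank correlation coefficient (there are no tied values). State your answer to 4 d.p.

0.8929

Rank screen: 4, 6, 7, 5, 2, 1, 3
Rank sleep: 4, 6, 7, 5, 3, 2, 1
d = rank(screen) − rank(sleep): 0, 0, 0, 0, -1, -1, 2; Σd² = 6
ρ = 1 − 6Σd² / [n(n²−1)] = 1 − 6×6 / (7×48) = 1 − 36/336 ≈ 0.8929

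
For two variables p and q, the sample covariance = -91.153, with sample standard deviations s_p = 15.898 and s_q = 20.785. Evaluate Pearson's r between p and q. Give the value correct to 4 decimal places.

r = Cov(p,q) / (s_p · s_q) = -91.153 / (15.898 × 20.785)
  = -91.153 / 330.4399 ≈ -0.2759

-0.2759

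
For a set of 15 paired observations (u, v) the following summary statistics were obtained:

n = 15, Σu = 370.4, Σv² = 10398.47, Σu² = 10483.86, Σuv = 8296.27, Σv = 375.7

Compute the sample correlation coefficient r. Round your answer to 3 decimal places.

-0.853

r = (nΣuv − ΣuΣv) / √[(nΣu² − (Σu)²)(nΣv² − (Σv)²)]
Numerator: 15×8296.27 − 370.4×375.7 = -14715.23
Denominator: √[(157257.9 − 137196.16)(155977.05 − 141150.49)] = √[20061.74 × 14826.56] = 17246.6400
r = -14715.23 / 17246.6400 ≈ -0.853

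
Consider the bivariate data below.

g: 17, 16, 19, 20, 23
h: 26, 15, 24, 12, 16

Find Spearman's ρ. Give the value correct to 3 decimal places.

Rank g: 2, 1, 3, 4, 5
Rank h: 5, 2, 4, 1, 3
d = rank(g) − rank(h): -3, -1, -1, 3, 2; Σd² = 24
ρ = 1 − 6Σd² / [n(n²−1)] = 1 − 6×24 / (5×24) = 1 − 144/120 ≈ -0.200

-0.200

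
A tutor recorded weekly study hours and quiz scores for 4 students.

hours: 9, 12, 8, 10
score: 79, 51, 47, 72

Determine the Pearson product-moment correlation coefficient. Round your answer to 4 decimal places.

n = 4, Σx = 39, Σy = 249, Σx² = 389, Σy² = 16235, Σxy = 2419
nΣxy − ΣxΣy = 9676 − 9711 = -35
nΣx² − (Σx)² = 1556 − 1521 = 35; nΣy² − (Σy)² = 64940 − 62001 = 2939
r = -35 / √(35 × 2939) = -35 / 320.7257 ≈ -0.1091

-0.1091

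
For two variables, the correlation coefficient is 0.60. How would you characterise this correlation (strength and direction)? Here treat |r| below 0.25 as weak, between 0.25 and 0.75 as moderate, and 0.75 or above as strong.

moderate positive

r = 0.60 > 0 so the relationship is positive.
|r| = 0.60, which falls in the moderate range.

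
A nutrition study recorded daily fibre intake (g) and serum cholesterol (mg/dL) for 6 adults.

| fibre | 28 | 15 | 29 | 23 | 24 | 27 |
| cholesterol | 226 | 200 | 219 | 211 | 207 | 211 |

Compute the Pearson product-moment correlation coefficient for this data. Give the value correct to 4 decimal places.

n = 6, Σx = 146, Σy = 1274, Σx² = 3684, Σy² = 270928, Σxy = 31197
nΣxy − ΣxΣy = 187182 − 186004 = 1178
nΣx² − (Σx)² = 22104 − 21316 = 788; nΣy² − (Σy)² = 1625568 − 1623076 = 2492
r = 1178 / √(788 × 2492) = 1178 / 1401.3194 ≈ 0.8406

0.8406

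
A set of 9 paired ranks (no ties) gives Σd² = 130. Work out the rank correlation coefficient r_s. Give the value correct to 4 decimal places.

-0.0833

ρ = 1 − 6Σd² / [n(n²−1)] = 1 − 6×130 / (9×80)
  = 1 − 780/720 = 1 − 1.08333 ≈ -0.0833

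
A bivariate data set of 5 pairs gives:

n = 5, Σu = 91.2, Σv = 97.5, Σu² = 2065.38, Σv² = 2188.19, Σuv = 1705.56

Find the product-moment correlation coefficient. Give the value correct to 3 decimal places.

-0.214

r = (nΣuv − ΣuΣv) / √[(nΣu² − (Σu)²)(nΣv² − (Σv)²)]
Numerator: 5×1705.56 − 91.2×97.5 = -364.2
Denominator: √[(10326.9 − 8317.44)(10940.95 − 9506.25)] = √[2009.46 × 1434.7] = 1697.9318
r = -364.2 / 1697.9318 ≈ -0.214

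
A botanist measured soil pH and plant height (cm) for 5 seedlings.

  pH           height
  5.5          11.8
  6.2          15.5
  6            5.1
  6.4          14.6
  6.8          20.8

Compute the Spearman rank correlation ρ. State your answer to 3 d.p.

0.800

Rank pH: 1, 3, 2, 4, 5
Rank height: 2, 4, 1, 3, 5
d = rank(pH) − rank(height): -1, -1, 1, 1, 0; Σd² = 4
ρ = 1 − 6Σd² / [n(n²−1)] = 1 − 6×4 / (5×24) = 1 − 24/120 ≈ 0.800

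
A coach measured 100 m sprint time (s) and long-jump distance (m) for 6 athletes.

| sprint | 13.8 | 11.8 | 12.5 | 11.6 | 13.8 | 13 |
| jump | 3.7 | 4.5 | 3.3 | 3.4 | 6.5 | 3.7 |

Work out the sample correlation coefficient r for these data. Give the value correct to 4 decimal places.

0.4543

n = 6, Σx = 76.5, Σy = 25.1, Σx² = 979.93, Σy² = 112.33, Σxy = 322.65
nΣxy − ΣxΣy = 1935.9 − 1920.15 = 15.75
nΣx² − (Σx)² = 5879.58 − 5852.25 = 27.33; nΣy² − (Σy)² = 673.98 − 630.01 = 43.97
r = 15.75 / √(27.33 × 43.97) = 15.75 / 34.6655 ≈ 0.4543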